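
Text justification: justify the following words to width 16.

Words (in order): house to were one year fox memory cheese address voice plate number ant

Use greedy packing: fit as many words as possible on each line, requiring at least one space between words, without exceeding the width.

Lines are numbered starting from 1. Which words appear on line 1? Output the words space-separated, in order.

Answer: house to were

Derivation:
Line 1: ['house', 'to', 'were'] (min_width=13, slack=3)
Line 2: ['one', 'year', 'fox'] (min_width=12, slack=4)
Line 3: ['memory', 'cheese'] (min_width=13, slack=3)
Line 4: ['address', 'voice'] (min_width=13, slack=3)
Line 5: ['plate', 'number', 'ant'] (min_width=16, slack=0)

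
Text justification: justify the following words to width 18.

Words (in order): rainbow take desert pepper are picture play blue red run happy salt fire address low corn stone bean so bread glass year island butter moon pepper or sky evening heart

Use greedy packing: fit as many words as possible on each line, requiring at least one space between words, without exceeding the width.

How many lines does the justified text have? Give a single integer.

Answer: 10

Derivation:
Line 1: ['rainbow', 'take'] (min_width=12, slack=6)
Line 2: ['desert', 'pepper', 'are'] (min_width=17, slack=1)
Line 3: ['picture', 'play', 'blue'] (min_width=17, slack=1)
Line 4: ['red', 'run', 'happy', 'salt'] (min_width=18, slack=0)
Line 5: ['fire', 'address', 'low'] (min_width=16, slack=2)
Line 6: ['corn', 'stone', 'bean', 'so'] (min_width=18, slack=0)
Line 7: ['bread', 'glass', 'year'] (min_width=16, slack=2)
Line 8: ['island', 'butter', 'moon'] (min_width=18, slack=0)
Line 9: ['pepper', 'or', 'sky'] (min_width=13, slack=5)
Line 10: ['evening', 'heart'] (min_width=13, slack=5)
Total lines: 10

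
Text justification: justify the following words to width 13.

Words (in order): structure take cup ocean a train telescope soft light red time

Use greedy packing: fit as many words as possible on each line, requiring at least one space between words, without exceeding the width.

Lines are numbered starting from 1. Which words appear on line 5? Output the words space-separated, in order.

Answer: soft light

Derivation:
Line 1: ['structure'] (min_width=9, slack=4)
Line 2: ['take', 'cup'] (min_width=8, slack=5)
Line 3: ['ocean', 'a', 'train'] (min_width=13, slack=0)
Line 4: ['telescope'] (min_width=9, slack=4)
Line 5: ['soft', 'light'] (min_width=10, slack=3)
Line 6: ['red', 'time'] (min_width=8, slack=5)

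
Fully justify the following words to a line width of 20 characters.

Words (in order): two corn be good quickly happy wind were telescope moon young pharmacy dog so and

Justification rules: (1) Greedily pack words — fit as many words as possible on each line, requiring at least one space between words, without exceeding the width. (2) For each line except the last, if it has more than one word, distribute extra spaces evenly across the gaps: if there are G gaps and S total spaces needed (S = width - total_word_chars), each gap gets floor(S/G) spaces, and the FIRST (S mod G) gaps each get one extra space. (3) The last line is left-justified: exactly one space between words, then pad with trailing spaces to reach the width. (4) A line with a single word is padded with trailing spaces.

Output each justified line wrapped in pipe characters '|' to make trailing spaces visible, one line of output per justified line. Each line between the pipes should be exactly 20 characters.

Answer: |two   corn  be  good|
|quickly  happy  wind|
|were  telescope moon|
|young  pharmacy  dog|
|so and              |

Derivation:
Line 1: ['two', 'corn', 'be', 'good'] (min_width=16, slack=4)
Line 2: ['quickly', 'happy', 'wind'] (min_width=18, slack=2)
Line 3: ['were', 'telescope', 'moon'] (min_width=19, slack=1)
Line 4: ['young', 'pharmacy', 'dog'] (min_width=18, slack=2)
Line 5: ['so', 'and'] (min_width=6, slack=14)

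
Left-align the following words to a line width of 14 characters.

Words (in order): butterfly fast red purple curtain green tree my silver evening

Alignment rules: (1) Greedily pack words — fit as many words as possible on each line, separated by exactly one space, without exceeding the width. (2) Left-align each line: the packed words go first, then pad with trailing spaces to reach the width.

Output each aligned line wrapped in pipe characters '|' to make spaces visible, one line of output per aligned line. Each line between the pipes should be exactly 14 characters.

Line 1: ['butterfly', 'fast'] (min_width=14, slack=0)
Line 2: ['red', 'purple'] (min_width=10, slack=4)
Line 3: ['curtain', 'green'] (min_width=13, slack=1)
Line 4: ['tree', 'my', 'silver'] (min_width=14, slack=0)
Line 5: ['evening'] (min_width=7, slack=7)

Answer: |butterfly fast|
|red purple    |
|curtain green |
|tree my silver|
|evening       |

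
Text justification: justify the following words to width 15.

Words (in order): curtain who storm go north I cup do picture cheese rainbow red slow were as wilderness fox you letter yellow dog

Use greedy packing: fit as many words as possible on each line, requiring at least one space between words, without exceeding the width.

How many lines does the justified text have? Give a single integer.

Answer: 9

Derivation:
Line 1: ['curtain', 'who'] (min_width=11, slack=4)
Line 2: ['storm', 'go', 'north'] (min_width=14, slack=1)
Line 3: ['I', 'cup', 'do'] (min_width=8, slack=7)
Line 4: ['picture', 'cheese'] (min_width=14, slack=1)
Line 5: ['rainbow', 'red'] (min_width=11, slack=4)
Line 6: ['slow', 'were', 'as'] (min_width=12, slack=3)
Line 7: ['wilderness', 'fox'] (min_width=14, slack=1)
Line 8: ['you', 'letter'] (min_width=10, slack=5)
Line 9: ['yellow', 'dog'] (min_width=10, slack=5)
Total lines: 9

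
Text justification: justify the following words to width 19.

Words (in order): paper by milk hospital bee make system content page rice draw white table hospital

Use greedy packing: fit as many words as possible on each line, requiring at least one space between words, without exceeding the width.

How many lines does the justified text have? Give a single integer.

Answer: 5

Derivation:
Line 1: ['paper', 'by', 'milk'] (min_width=13, slack=6)
Line 2: ['hospital', 'bee', 'make'] (min_width=17, slack=2)
Line 3: ['system', 'content', 'page'] (min_width=19, slack=0)
Line 4: ['rice', 'draw', 'white'] (min_width=15, slack=4)
Line 5: ['table', 'hospital'] (min_width=14, slack=5)
Total lines: 5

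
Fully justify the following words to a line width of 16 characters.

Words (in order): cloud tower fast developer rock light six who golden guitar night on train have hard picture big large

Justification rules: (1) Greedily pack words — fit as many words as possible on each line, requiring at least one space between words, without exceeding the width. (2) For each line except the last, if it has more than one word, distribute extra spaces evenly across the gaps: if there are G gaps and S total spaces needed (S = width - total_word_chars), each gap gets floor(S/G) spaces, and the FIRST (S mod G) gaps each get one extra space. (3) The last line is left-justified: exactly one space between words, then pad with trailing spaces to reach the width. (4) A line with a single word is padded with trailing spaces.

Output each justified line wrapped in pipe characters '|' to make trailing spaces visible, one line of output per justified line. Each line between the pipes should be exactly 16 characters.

Line 1: ['cloud', 'tower', 'fast'] (min_width=16, slack=0)
Line 2: ['developer', 'rock'] (min_width=14, slack=2)
Line 3: ['light', 'six', 'who'] (min_width=13, slack=3)
Line 4: ['golden', 'guitar'] (min_width=13, slack=3)
Line 5: ['night', 'on', 'train'] (min_width=14, slack=2)
Line 6: ['have', 'hard'] (min_width=9, slack=7)
Line 7: ['picture', 'big'] (min_width=11, slack=5)
Line 8: ['large'] (min_width=5, slack=11)

Answer: |cloud tower fast|
|developer   rock|
|light   six  who|
|golden    guitar|
|night  on  train|
|have        hard|
|picture      big|
|large           |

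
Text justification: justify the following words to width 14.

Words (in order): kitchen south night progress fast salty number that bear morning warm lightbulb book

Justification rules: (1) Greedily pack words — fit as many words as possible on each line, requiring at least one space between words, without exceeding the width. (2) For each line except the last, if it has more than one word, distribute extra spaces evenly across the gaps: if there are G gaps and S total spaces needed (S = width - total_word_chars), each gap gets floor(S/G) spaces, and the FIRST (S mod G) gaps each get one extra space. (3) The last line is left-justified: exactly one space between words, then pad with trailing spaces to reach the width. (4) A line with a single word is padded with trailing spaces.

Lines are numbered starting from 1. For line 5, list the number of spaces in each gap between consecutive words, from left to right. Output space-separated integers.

Answer: 3

Derivation:
Line 1: ['kitchen', 'south'] (min_width=13, slack=1)
Line 2: ['night', 'progress'] (min_width=14, slack=0)
Line 3: ['fast', 'salty'] (min_width=10, slack=4)
Line 4: ['number', 'that'] (min_width=11, slack=3)
Line 5: ['bear', 'morning'] (min_width=12, slack=2)
Line 6: ['warm', 'lightbulb'] (min_width=14, slack=0)
Line 7: ['book'] (min_width=4, slack=10)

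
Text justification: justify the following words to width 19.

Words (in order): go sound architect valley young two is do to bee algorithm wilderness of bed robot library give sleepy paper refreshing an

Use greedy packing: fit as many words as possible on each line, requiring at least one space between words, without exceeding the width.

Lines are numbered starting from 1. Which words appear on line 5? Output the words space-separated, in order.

Line 1: ['go', 'sound', 'architect'] (min_width=18, slack=1)
Line 2: ['valley', 'young', 'two', 'is'] (min_width=19, slack=0)
Line 3: ['do', 'to', 'bee', 'algorithm'] (min_width=19, slack=0)
Line 4: ['wilderness', 'of', 'bed'] (min_width=17, slack=2)
Line 5: ['robot', 'library', 'give'] (min_width=18, slack=1)
Line 6: ['sleepy', 'paper'] (min_width=12, slack=7)
Line 7: ['refreshing', 'an'] (min_width=13, slack=6)

Answer: robot library give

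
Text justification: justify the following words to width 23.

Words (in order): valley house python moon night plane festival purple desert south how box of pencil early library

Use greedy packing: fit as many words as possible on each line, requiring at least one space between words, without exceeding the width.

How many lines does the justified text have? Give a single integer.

Line 1: ['valley', 'house', 'python'] (min_width=19, slack=4)
Line 2: ['moon', 'night', 'plane'] (min_width=16, slack=7)
Line 3: ['festival', 'purple', 'desert'] (min_width=22, slack=1)
Line 4: ['south', 'how', 'box', 'of', 'pencil'] (min_width=23, slack=0)
Line 5: ['early', 'library'] (min_width=13, slack=10)
Total lines: 5

Answer: 5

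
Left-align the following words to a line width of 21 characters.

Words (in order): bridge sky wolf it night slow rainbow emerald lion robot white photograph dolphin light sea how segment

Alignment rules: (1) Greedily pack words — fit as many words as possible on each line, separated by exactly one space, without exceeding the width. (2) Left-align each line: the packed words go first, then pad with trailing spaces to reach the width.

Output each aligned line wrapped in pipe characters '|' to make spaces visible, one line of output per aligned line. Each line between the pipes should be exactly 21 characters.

Answer: |bridge sky wolf it   |
|night slow rainbow   |
|emerald lion robot   |
|white photograph     |
|dolphin light sea how|
|segment              |

Derivation:
Line 1: ['bridge', 'sky', 'wolf', 'it'] (min_width=18, slack=3)
Line 2: ['night', 'slow', 'rainbow'] (min_width=18, slack=3)
Line 3: ['emerald', 'lion', 'robot'] (min_width=18, slack=3)
Line 4: ['white', 'photograph'] (min_width=16, slack=5)
Line 5: ['dolphin', 'light', 'sea', 'how'] (min_width=21, slack=0)
Line 6: ['segment'] (min_width=7, slack=14)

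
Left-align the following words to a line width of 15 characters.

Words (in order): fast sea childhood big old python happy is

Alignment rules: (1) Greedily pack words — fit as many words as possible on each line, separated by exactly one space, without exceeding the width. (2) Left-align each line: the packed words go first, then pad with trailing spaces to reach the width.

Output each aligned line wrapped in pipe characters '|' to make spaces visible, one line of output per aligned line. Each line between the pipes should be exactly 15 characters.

Line 1: ['fast', 'sea'] (min_width=8, slack=7)
Line 2: ['childhood', 'big'] (min_width=13, slack=2)
Line 3: ['old', 'python'] (min_width=10, slack=5)
Line 4: ['happy', 'is'] (min_width=8, slack=7)

Answer: |fast sea       |
|childhood big  |
|old python     |
|happy is       |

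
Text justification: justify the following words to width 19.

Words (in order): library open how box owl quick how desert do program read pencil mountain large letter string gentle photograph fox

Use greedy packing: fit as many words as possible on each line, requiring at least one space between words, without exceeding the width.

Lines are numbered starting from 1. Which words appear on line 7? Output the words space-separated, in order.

Line 1: ['library', 'open', 'how'] (min_width=16, slack=3)
Line 2: ['box', 'owl', 'quick', 'how'] (min_width=17, slack=2)
Line 3: ['desert', 'do', 'program'] (min_width=17, slack=2)
Line 4: ['read', 'pencil'] (min_width=11, slack=8)
Line 5: ['mountain', 'large'] (min_width=14, slack=5)
Line 6: ['letter', 'string'] (min_width=13, slack=6)
Line 7: ['gentle', 'photograph'] (min_width=17, slack=2)
Line 8: ['fox'] (min_width=3, slack=16)

Answer: gentle photograph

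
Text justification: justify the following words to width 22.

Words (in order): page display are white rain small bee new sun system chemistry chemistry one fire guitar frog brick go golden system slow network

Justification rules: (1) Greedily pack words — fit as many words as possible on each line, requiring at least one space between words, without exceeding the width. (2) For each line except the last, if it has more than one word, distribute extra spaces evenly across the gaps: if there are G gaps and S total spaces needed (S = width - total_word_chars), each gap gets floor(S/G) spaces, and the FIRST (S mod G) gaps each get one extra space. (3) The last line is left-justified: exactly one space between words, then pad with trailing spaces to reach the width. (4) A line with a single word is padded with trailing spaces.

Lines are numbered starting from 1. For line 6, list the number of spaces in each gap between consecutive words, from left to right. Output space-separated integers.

Answer: 3 3

Derivation:
Line 1: ['page', 'display', 'are', 'white'] (min_width=22, slack=0)
Line 2: ['rain', 'small', 'bee', 'new', 'sun'] (min_width=22, slack=0)
Line 3: ['system', 'chemistry'] (min_width=16, slack=6)
Line 4: ['chemistry', 'one', 'fire'] (min_width=18, slack=4)
Line 5: ['guitar', 'frog', 'brick', 'go'] (min_width=20, slack=2)
Line 6: ['golden', 'system', 'slow'] (min_width=18, slack=4)
Line 7: ['network'] (min_width=7, slack=15)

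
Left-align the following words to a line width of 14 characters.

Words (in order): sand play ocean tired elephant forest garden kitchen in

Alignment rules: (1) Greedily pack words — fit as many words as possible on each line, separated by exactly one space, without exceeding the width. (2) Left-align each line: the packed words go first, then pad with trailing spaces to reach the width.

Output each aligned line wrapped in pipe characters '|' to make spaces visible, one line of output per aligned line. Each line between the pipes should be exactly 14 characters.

Answer: |sand play     |
|ocean tired   |
|elephant      |
|forest garden |
|kitchen in    |

Derivation:
Line 1: ['sand', 'play'] (min_width=9, slack=5)
Line 2: ['ocean', 'tired'] (min_width=11, slack=3)
Line 3: ['elephant'] (min_width=8, slack=6)
Line 4: ['forest', 'garden'] (min_width=13, slack=1)
Line 5: ['kitchen', 'in'] (min_width=10, slack=4)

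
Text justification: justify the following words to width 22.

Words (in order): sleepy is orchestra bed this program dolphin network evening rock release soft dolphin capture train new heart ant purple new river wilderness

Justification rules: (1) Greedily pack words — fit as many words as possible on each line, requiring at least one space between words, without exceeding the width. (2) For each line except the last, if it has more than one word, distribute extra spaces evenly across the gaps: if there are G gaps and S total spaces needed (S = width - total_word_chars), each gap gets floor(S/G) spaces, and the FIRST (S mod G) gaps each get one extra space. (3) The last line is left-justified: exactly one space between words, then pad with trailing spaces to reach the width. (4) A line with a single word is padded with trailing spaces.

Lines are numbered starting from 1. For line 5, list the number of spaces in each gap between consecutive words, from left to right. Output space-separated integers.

Line 1: ['sleepy', 'is', 'orchestra'] (min_width=19, slack=3)
Line 2: ['bed', 'this', 'program'] (min_width=16, slack=6)
Line 3: ['dolphin', 'network'] (min_width=15, slack=7)
Line 4: ['evening', 'rock', 'release'] (min_width=20, slack=2)
Line 5: ['soft', 'dolphin', 'capture'] (min_width=20, slack=2)
Line 6: ['train', 'new', 'heart', 'ant'] (min_width=19, slack=3)
Line 7: ['purple', 'new', 'river'] (min_width=16, slack=6)
Line 8: ['wilderness'] (min_width=10, slack=12)

Answer: 2 2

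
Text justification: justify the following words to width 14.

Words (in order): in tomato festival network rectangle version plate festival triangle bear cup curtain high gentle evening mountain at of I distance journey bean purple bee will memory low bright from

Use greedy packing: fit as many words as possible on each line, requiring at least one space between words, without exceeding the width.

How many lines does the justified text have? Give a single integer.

Line 1: ['in', 'tomato'] (min_width=9, slack=5)
Line 2: ['festival'] (min_width=8, slack=6)
Line 3: ['network'] (min_width=7, slack=7)
Line 4: ['rectangle'] (min_width=9, slack=5)
Line 5: ['version', 'plate'] (min_width=13, slack=1)
Line 6: ['festival'] (min_width=8, slack=6)
Line 7: ['triangle', 'bear'] (min_width=13, slack=1)
Line 8: ['cup', 'curtain'] (min_width=11, slack=3)
Line 9: ['high', 'gentle'] (min_width=11, slack=3)
Line 10: ['evening'] (min_width=7, slack=7)
Line 11: ['mountain', 'at', 'of'] (min_width=14, slack=0)
Line 12: ['I', 'distance'] (min_width=10, slack=4)
Line 13: ['journey', 'bean'] (min_width=12, slack=2)
Line 14: ['purple', 'bee'] (min_width=10, slack=4)
Line 15: ['will', 'memory'] (min_width=11, slack=3)
Line 16: ['low', 'bright'] (min_width=10, slack=4)
Line 17: ['from'] (min_width=4, slack=10)
Total lines: 17

Answer: 17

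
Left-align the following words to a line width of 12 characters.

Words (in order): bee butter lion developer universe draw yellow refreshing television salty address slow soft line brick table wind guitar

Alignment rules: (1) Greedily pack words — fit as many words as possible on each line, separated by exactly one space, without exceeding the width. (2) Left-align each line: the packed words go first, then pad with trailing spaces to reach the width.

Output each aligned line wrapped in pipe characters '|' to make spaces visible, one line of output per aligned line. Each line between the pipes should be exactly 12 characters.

Answer: |bee butter  |
|lion        |
|developer   |
|universe    |
|draw yellow |
|refreshing  |
|television  |
|salty       |
|address slow|
|soft line   |
|brick table |
|wind guitar |

Derivation:
Line 1: ['bee', 'butter'] (min_width=10, slack=2)
Line 2: ['lion'] (min_width=4, slack=8)
Line 3: ['developer'] (min_width=9, slack=3)
Line 4: ['universe'] (min_width=8, slack=4)
Line 5: ['draw', 'yellow'] (min_width=11, slack=1)
Line 6: ['refreshing'] (min_width=10, slack=2)
Line 7: ['television'] (min_width=10, slack=2)
Line 8: ['salty'] (min_width=5, slack=7)
Line 9: ['address', 'slow'] (min_width=12, slack=0)
Line 10: ['soft', 'line'] (min_width=9, slack=3)
Line 11: ['brick', 'table'] (min_width=11, slack=1)
Line 12: ['wind', 'guitar'] (min_width=11, slack=1)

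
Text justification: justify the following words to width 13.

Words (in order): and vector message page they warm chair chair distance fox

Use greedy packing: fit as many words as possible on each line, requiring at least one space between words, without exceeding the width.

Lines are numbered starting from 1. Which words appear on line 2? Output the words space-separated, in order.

Answer: message page

Derivation:
Line 1: ['and', 'vector'] (min_width=10, slack=3)
Line 2: ['message', 'page'] (min_width=12, slack=1)
Line 3: ['they', 'warm'] (min_width=9, slack=4)
Line 4: ['chair', 'chair'] (min_width=11, slack=2)
Line 5: ['distance', 'fox'] (min_width=12, slack=1)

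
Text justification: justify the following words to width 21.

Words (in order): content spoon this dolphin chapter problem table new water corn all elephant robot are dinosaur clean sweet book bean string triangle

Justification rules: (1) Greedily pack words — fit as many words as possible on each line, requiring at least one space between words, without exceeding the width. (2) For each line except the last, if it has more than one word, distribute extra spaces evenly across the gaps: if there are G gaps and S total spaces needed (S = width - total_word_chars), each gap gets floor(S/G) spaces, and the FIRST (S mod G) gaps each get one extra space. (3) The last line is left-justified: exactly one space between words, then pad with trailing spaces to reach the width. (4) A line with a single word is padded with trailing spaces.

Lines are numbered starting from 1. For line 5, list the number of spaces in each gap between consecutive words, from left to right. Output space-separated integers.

Answer: 3 2

Derivation:
Line 1: ['content', 'spoon', 'this'] (min_width=18, slack=3)
Line 2: ['dolphin', 'chapter'] (min_width=15, slack=6)
Line 3: ['problem', 'table', 'new'] (min_width=17, slack=4)
Line 4: ['water', 'corn', 'all'] (min_width=14, slack=7)
Line 5: ['elephant', 'robot', 'are'] (min_width=18, slack=3)
Line 6: ['dinosaur', 'clean', 'sweet'] (min_width=20, slack=1)
Line 7: ['book', 'bean', 'string'] (min_width=16, slack=5)
Line 8: ['triangle'] (min_width=8, slack=13)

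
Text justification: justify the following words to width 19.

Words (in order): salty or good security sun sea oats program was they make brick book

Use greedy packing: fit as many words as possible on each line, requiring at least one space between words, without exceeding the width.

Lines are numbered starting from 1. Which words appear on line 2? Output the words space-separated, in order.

Answer: security sun sea

Derivation:
Line 1: ['salty', 'or', 'good'] (min_width=13, slack=6)
Line 2: ['security', 'sun', 'sea'] (min_width=16, slack=3)
Line 3: ['oats', 'program', 'was'] (min_width=16, slack=3)
Line 4: ['they', 'make', 'brick'] (min_width=15, slack=4)
Line 5: ['book'] (min_width=4, slack=15)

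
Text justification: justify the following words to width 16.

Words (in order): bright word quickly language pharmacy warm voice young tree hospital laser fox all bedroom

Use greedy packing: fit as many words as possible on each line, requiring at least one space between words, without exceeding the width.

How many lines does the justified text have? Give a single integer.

Answer: 6

Derivation:
Line 1: ['bright', 'word'] (min_width=11, slack=5)
Line 2: ['quickly', 'language'] (min_width=16, slack=0)
Line 3: ['pharmacy', 'warm'] (min_width=13, slack=3)
Line 4: ['voice', 'young', 'tree'] (min_width=16, slack=0)
Line 5: ['hospital', 'laser'] (min_width=14, slack=2)
Line 6: ['fox', 'all', 'bedroom'] (min_width=15, slack=1)
Total lines: 6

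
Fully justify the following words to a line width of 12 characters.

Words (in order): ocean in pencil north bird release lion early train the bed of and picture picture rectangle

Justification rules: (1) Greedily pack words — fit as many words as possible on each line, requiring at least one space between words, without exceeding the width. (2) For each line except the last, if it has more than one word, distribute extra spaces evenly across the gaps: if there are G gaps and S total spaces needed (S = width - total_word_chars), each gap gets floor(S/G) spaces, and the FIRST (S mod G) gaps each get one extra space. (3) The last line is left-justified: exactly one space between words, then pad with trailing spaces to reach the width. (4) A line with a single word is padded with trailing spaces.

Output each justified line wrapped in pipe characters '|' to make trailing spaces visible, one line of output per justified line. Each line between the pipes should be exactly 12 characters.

Line 1: ['ocean', 'in'] (min_width=8, slack=4)
Line 2: ['pencil', 'north'] (min_width=12, slack=0)
Line 3: ['bird', 'release'] (min_width=12, slack=0)
Line 4: ['lion', 'early'] (min_width=10, slack=2)
Line 5: ['train', 'the'] (min_width=9, slack=3)
Line 6: ['bed', 'of', 'and'] (min_width=10, slack=2)
Line 7: ['picture'] (min_width=7, slack=5)
Line 8: ['picture'] (min_width=7, slack=5)
Line 9: ['rectangle'] (min_width=9, slack=3)

Answer: |ocean     in|
|pencil north|
|bird release|
|lion   early|
|train    the|
|bed  of  and|
|picture     |
|picture     |
|rectangle   |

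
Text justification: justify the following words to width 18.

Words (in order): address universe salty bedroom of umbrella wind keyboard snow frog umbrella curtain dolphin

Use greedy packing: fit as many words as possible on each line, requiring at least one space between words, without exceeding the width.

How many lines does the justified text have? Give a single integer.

Answer: 6

Derivation:
Line 1: ['address', 'universe'] (min_width=16, slack=2)
Line 2: ['salty', 'bedroom', 'of'] (min_width=16, slack=2)
Line 3: ['umbrella', 'wind'] (min_width=13, slack=5)
Line 4: ['keyboard', 'snow', 'frog'] (min_width=18, slack=0)
Line 5: ['umbrella', 'curtain'] (min_width=16, slack=2)
Line 6: ['dolphin'] (min_width=7, slack=11)
Total lines: 6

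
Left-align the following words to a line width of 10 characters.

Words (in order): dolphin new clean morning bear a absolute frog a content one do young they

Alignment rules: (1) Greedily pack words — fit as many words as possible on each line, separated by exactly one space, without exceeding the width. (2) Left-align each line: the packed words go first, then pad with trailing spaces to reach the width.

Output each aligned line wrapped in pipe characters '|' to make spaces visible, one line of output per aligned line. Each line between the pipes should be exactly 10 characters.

Line 1: ['dolphin'] (min_width=7, slack=3)
Line 2: ['new', 'clean'] (min_width=9, slack=1)
Line 3: ['morning'] (min_width=7, slack=3)
Line 4: ['bear', 'a'] (min_width=6, slack=4)
Line 5: ['absolute'] (min_width=8, slack=2)
Line 6: ['frog', 'a'] (min_width=6, slack=4)
Line 7: ['content'] (min_width=7, slack=3)
Line 8: ['one', 'do'] (min_width=6, slack=4)
Line 9: ['young', 'they'] (min_width=10, slack=0)

Answer: |dolphin   |
|new clean |
|morning   |
|bear a    |
|absolute  |
|frog a    |
|content   |
|one do    |
|young they|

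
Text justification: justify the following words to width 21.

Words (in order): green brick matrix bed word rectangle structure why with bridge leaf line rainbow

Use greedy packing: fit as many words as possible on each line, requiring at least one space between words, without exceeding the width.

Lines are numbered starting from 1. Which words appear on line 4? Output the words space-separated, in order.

Answer: bridge leaf line

Derivation:
Line 1: ['green', 'brick', 'matrix'] (min_width=18, slack=3)
Line 2: ['bed', 'word', 'rectangle'] (min_width=18, slack=3)
Line 3: ['structure', 'why', 'with'] (min_width=18, slack=3)
Line 4: ['bridge', 'leaf', 'line'] (min_width=16, slack=5)
Line 5: ['rainbow'] (min_width=7, slack=14)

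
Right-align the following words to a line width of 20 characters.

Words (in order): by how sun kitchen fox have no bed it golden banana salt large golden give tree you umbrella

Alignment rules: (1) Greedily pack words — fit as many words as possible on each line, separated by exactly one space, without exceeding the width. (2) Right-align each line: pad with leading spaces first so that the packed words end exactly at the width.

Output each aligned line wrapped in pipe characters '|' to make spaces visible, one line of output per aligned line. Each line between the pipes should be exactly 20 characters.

Line 1: ['by', 'how', 'sun', 'kitchen'] (min_width=18, slack=2)
Line 2: ['fox', 'have', 'no', 'bed', 'it'] (min_width=18, slack=2)
Line 3: ['golden', 'banana', 'salt'] (min_width=18, slack=2)
Line 4: ['large', 'golden', 'give'] (min_width=17, slack=3)
Line 5: ['tree', 'you', 'umbrella'] (min_width=17, slack=3)

Answer: |  by how sun kitchen|
|  fox have no bed it|
|  golden banana salt|
|   large golden give|
|   tree you umbrella|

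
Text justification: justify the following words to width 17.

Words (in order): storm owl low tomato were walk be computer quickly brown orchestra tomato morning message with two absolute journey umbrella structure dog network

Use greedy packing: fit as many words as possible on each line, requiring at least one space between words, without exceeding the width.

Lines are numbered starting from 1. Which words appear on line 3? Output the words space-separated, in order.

Answer: be computer

Derivation:
Line 1: ['storm', 'owl', 'low'] (min_width=13, slack=4)
Line 2: ['tomato', 'were', 'walk'] (min_width=16, slack=1)
Line 3: ['be', 'computer'] (min_width=11, slack=6)
Line 4: ['quickly', 'brown'] (min_width=13, slack=4)
Line 5: ['orchestra', 'tomato'] (min_width=16, slack=1)
Line 6: ['morning', 'message'] (min_width=15, slack=2)
Line 7: ['with', 'two', 'absolute'] (min_width=17, slack=0)
Line 8: ['journey', 'umbrella'] (min_width=16, slack=1)
Line 9: ['structure', 'dog'] (min_width=13, slack=4)
Line 10: ['network'] (min_width=7, slack=10)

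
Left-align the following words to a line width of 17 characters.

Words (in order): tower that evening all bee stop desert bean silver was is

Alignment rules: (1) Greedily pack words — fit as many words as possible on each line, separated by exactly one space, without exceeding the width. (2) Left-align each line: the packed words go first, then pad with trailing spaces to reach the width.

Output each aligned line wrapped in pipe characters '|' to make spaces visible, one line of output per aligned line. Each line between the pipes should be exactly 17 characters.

Line 1: ['tower', 'that'] (min_width=10, slack=7)
Line 2: ['evening', 'all', 'bee'] (min_width=15, slack=2)
Line 3: ['stop', 'desert', 'bean'] (min_width=16, slack=1)
Line 4: ['silver', 'was', 'is'] (min_width=13, slack=4)

Answer: |tower that       |
|evening all bee  |
|stop desert bean |
|silver was is    |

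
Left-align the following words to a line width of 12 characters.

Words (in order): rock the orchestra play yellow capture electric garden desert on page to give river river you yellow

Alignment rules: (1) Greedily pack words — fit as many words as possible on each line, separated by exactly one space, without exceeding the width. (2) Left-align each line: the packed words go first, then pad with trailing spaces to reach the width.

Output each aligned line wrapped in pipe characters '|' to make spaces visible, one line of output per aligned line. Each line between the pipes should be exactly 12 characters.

Answer: |rock the    |
|orchestra   |
|play yellow |
|capture     |
|electric    |
|garden      |
|desert on   |
|page to give|
|river river |
|you yellow  |

Derivation:
Line 1: ['rock', 'the'] (min_width=8, slack=4)
Line 2: ['orchestra'] (min_width=9, slack=3)
Line 3: ['play', 'yellow'] (min_width=11, slack=1)
Line 4: ['capture'] (min_width=7, slack=5)
Line 5: ['electric'] (min_width=8, slack=4)
Line 6: ['garden'] (min_width=6, slack=6)
Line 7: ['desert', 'on'] (min_width=9, slack=3)
Line 8: ['page', 'to', 'give'] (min_width=12, slack=0)
Line 9: ['river', 'river'] (min_width=11, slack=1)
Line 10: ['you', 'yellow'] (min_width=10, slack=2)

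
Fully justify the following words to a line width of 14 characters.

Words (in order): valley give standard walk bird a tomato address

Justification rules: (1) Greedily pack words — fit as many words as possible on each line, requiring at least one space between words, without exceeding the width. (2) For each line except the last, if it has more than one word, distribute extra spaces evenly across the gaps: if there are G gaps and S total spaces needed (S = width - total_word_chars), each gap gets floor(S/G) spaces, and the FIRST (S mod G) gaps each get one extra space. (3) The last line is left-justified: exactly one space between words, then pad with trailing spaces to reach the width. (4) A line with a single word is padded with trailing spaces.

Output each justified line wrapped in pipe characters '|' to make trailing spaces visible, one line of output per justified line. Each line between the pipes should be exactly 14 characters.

Line 1: ['valley', 'give'] (min_width=11, slack=3)
Line 2: ['standard', 'walk'] (min_width=13, slack=1)
Line 3: ['bird', 'a', 'tomato'] (min_width=13, slack=1)
Line 4: ['address'] (min_width=7, slack=7)

Answer: |valley    give|
|standard  walk|
|bird  a tomato|
|address       |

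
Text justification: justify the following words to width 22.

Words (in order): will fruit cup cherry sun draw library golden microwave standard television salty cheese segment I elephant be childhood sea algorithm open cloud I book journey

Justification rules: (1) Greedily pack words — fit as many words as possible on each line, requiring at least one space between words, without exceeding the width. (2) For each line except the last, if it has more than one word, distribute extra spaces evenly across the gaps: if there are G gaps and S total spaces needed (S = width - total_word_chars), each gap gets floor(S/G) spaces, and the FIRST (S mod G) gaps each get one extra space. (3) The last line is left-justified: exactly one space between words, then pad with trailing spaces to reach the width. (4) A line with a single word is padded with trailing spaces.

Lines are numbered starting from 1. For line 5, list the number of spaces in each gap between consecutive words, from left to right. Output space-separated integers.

Line 1: ['will', 'fruit', 'cup', 'cherry'] (min_width=21, slack=1)
Line 2: ['sun', 'draw', 'library'] (min_width=16, slack=6)
Line 3: ['golden', 'microwave'] (min_width=16, slack=6)
Line 4: ['standard', 'television'] (min_width=19, slack=3)
Line 5: ['salty', 'cheese', 'segment', 'I'] (min_width=22, slack=0)
Line 6: ['elephant', 'be', 'childhood'] (min_width=21, slack=1)
Line 7: ['sea', 'algorithm', 'open'] (min_width=18, slack=4)
Line 8: ['cloud', 'I', 'book', 'journey'] (min_width=20, slack=2)

Answer: 1 1 1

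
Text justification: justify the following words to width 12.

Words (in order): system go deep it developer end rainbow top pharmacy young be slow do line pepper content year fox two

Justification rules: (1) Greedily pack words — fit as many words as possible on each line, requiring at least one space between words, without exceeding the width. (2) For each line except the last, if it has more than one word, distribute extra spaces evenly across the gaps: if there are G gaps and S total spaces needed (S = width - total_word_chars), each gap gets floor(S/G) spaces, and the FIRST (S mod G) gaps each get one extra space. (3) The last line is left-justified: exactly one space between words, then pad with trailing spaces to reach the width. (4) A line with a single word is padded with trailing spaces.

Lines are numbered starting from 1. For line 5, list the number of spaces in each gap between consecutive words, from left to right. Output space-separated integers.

Answer: 1

Derivation:
Line 1: ['system', 'go'] (min_width=9, slack=3)
Line 2: ['deep', 'it'] (min_width=7, slack=5)
Line 3: ['developer'] (min_width=9, slack=3)
Line 4: ['end', 'rainbow'] (min_width=11, slack=1)
Line 5: ['top', 'pharmacy'] (min_width=12, slack=0)
Line 6: ['young', 'be'] (min_width=8, slack=4)
Line 7: ['slow', 'do', 'line'] (min_width=12, slack=0)
Line 8: ['pepper'] (min_width=6, slack=6)
Line 9: ['content', 'year'] (min_width=12, slack=0)
Line 10: ['fox', 'two'] (min_width=7, slack=5)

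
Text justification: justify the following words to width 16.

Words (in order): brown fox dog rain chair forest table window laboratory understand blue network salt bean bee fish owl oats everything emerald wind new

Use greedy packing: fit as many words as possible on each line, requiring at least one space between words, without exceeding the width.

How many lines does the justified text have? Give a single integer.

Line 1: ['brown', 'fox', 'dog'] (min_width=13, slack=3)
Line 2: ['rain', 'chair'] (min_width=10, slack=6)
Line 3: ['forest', 'table'] (min_width=12, slack=4)
Line 4: ['window'] (min_width=6, slack=10)
Line 5: ['laboratory'] (min_width=10, slack=6)
Line 6: ['understand', 'blue'] (min_width=15, slack=1)
Line 7: ['network', 'salt'] (min_width=12, slack=4)
Line 8: ['bean', 'bee', 'fish'] (min_width=13, slack=3)
Line 9: ['owl', 'oats'] (min_width=8, slack=8)
Line 10: ['everything'] (min_width=10, slack=6)
Line 11: ['emerald', 'wind', 'new'] (min_width=16, slack=0)
Total lines: 11

Answer: 11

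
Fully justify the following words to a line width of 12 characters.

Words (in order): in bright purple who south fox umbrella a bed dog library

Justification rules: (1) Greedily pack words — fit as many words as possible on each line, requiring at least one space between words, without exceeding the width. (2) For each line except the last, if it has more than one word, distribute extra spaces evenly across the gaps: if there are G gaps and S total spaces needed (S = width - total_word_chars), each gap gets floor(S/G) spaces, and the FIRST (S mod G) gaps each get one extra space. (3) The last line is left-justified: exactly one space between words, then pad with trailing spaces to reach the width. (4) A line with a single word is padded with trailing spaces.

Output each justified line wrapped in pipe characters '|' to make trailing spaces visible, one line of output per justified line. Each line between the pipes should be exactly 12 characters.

Line 1: ['in', 'bright'] (min_width=9, slack=3)
Line 2: ['purple', 'who'] (min_width=10, slack=2)
Line 3: ['south', 'fox'] (min_width=9, slack=3)
Line 4: ['umbrella', 'a'] (min_width=10, slack=2)
Line 5: ['bed', 'dog'] (min_width=7, slack=5)
Line 6: ['library'] (min_width=7, slack=5)

Answer: |in    bright|
|purple   who|
|south    fox|
|umbrella   a|
|bed      dog|
|library     |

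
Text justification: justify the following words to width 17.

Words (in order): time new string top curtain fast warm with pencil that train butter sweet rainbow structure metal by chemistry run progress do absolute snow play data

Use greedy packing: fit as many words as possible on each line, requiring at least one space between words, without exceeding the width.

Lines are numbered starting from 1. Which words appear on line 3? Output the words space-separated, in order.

Answer: warm with pencil

Derivation:
Line 1: ['time', 'new', 'string'] (min_width=15, slack=2)
Line 2: ['top', 'curtain', 'fast'] (min_width=16, slack=1)
Line 3: ['warm', 'with', 'pencil'] (min_width=16, slack=1)
Line 4: ['that', 'train', 'butter'] (min_width=17, slack=0)
Line 5: ['sweet', 'rainbow'] (min_width=13, slack=4)
Line 6: ['structure', 'metal'] (min_width=15, slack=2)
Line 7: ['by', 'chemistry', 'run'] (min_width=16, slack=1)
Line 8: ['progress', 'do'] (min_width=11, slack=6)
Line 9: ['absolute', 'snow'] (min_width=13, slack=4)
Line 10: ['play', 'data'] (min_width=9, slack=8)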